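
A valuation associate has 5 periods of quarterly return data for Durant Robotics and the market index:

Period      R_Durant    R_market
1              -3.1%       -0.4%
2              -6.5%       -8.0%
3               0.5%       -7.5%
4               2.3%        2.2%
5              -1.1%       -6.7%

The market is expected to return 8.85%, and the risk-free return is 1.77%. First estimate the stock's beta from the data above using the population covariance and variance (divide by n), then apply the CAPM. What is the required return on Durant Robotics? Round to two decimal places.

Mean R_i = (-3.1 − 6.5 + 0.5 + 2.3 − 1.1) / 5 = -1.5800%
Mean R_m = (-0.4 − 8.0 − 7.5 + 2.2 − 6.7) / 5 = -4.0800%
Σ(R_i − R̄_i)(R_m − R̄_m) = 29.6880  ⇒  Cov = 29.6880 / 5 = 5.9376
Σ(R_m − R̄_m)² = 86.9080  ⇒  Var(R_m) = 86.9080 / 5 = 17.3816
β = Cov / Var(R_m) = 5.9376 / 17.3816 = 0.3416
MRP = 8.85% − 1.77% = 7.08%
E(R) = R_f + β × MRP = 1.77% + 0.3416 × 7.08% = 4.19%

4.19%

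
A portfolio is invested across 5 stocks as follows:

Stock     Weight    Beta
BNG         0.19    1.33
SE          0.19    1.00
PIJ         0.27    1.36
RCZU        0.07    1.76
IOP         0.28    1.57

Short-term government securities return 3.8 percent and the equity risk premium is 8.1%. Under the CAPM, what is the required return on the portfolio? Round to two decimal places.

14.92%

β_P = Σ w_i β_i = 0.19×1.33 + 0.19×1.00 + 0.27×1.36 + 0.07×1.76 + 0.28×1.57 = 1.3727
E(R_P) = R_f + β_P × MRP = 3.8% + 1.3727 × 8.1% = 14.92%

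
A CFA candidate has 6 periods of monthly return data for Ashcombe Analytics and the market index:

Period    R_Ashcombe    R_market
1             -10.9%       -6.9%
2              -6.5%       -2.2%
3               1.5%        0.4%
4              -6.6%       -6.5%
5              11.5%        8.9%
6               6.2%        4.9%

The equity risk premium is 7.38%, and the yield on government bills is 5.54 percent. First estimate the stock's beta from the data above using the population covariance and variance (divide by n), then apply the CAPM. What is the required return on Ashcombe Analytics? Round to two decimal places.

15.42%

Mean R_i = (-10.9 − 6.5 + 1.5 − 6.6 + 11.5 + 6.2) / 6 = -0.8000%
Mean R_m = (-6.9 − 2.2 + 0.4 − 6.5 + 8.9 + 4.9) / 6 = -0.2333%
Σ(R_i − R̄_i)(R_m − R̄_m) = 264.6200  ⇒  Cov = 264.6200 / 6 = 44.1033
Σ(R_m − R̄_m)² = 197.7533  ⇒  Var(R_m) = 197.7533 / 6 = 32.9589
β = Cov / Var(R_m) = 44.1033 / 32.9589 = 1.3381
E(R) = R_f + β × MRP = 5.54% + 1.3381 × 7.38% = 15.42%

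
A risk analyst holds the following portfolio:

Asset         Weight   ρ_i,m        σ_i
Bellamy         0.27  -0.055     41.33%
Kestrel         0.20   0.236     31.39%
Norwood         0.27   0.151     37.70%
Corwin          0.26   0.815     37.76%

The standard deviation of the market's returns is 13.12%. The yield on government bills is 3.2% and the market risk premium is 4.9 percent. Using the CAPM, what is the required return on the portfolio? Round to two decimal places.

7.09%

β_Bellamy = -0.055 × 41.33% / 13.12% = -0.1733
β_Kestrel = 0.236 × 31.39% / 13.12% = 0.5646
β_Norwood = 0.151 × 37.70% / 13.12% = 0.4339
β_Corwin = 0.815 × 37.76% / 13.12% = 2.3456
β_P = Σ w_i β_i = 0.27×-0.1733 + 0.20×0.5646 + 0.27×0.4339 + 0.26×2.3456 = 0.7931
E(R_P) = R_f + β_P × MRP = 3.2% + 0.7931 × 4.9% = 7.09%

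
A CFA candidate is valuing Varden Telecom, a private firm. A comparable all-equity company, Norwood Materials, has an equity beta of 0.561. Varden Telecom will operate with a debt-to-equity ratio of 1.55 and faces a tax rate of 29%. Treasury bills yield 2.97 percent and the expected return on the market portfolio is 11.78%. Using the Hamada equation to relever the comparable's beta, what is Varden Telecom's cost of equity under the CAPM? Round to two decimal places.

13.35%

β_L = β_U × [1 + (1 − t)(D/E)] = 0.561 × [1 + (1 − 0.29) × 1.55]
    = 0.561 × [1 + 0.71 × 1.55] = 0.561 × 2.1005 = 1.1784
MRP = 11.78% − 2.97% = 8.81%
E(R) = R_f + β_L × MRP = 2.97% + 1.1784 × 8.81% = 13.35%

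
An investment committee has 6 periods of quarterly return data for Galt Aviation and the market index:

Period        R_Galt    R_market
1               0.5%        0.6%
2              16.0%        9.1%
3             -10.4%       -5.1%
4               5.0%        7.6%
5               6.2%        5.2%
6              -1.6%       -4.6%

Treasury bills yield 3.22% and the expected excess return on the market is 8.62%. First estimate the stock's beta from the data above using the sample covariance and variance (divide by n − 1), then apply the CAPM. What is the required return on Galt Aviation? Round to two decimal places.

Mean R_i = (0.5 + 16.0 − 10.4 + 5.0 + 6.2 − 1.6) / 6 = 2.6167%
Mean R_m = (0.6 + 9.1 − 5.1 + 7.6 + 5.2 − 4.6) / 6 = 2.1333%
Σ(R_i − R̄_i)(R_m − R̄_m) = 243.0467  ⇒  Cov = 243.0467 / 5 = 48.6093
Σ(R_m − R̄_m)² = 187.8333  ⇒  Var(R_m) = 187.8333 / 5 = 37.5667
β = Cov / Var(R_m) = 48.6093 / 37.5667 = 1.2939
E(R) = R_f + β × MRP = 3.22% + 1.2939 × 8.62% = 14.37%

14.37%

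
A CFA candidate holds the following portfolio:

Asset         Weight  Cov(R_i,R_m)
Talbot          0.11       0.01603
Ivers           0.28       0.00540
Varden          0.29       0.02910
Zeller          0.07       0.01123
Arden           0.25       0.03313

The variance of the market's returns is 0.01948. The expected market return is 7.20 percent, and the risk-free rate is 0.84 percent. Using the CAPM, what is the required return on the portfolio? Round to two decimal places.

7.63%

β_Talbot = 0.01603 / 0.01948 = 0.8229
β_Ivers = 0.00540 / 0.01948 = 0.2772
β_Varden = 0.02910 / 0.01948 = 1.4938
β_Zeller = 0.01123 / 0.01948 = 0.5765
β_Arden = 0.03313 / 0.01948 = 1.7007
β_P = Σ w_i β_i = 0.11×0.8229 + 0.28×0.2772 + 0.29×1.4938 + 0.07×0.5765 + 0.25×1.7007 = 1.0669
MRP = 7.20% − 0.84% = 6.36%
E(R_P) = R_f + β_P × MRP = 0.84% + 1.0669 × 6.36% = 7.63%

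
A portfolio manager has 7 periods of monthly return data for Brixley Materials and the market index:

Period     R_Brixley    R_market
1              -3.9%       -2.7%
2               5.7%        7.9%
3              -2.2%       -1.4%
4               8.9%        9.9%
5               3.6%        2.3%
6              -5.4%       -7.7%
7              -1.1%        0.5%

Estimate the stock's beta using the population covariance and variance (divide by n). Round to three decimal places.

Mean R_i = (-3.9 + 5.7 − 2.2 + 8.9 + 3.6 − 5.4 − 1.1) / 7 = 0.8000%
Mean R_m = (-2.7 + 7.9 − 1.4 + 9.9 + 2.3 − 7.7 + 0.5) / 7 = 1.2571%
Σ(R_i − R̄_i)(R_m − R̄_m) = 189.0200  ⇒  Cov = 189.0200 / 7 = 27.0029
Σ(R_m − R̄_m)² = 223.4371  ⇒  Var(R_m) = 223.4371 / 7 = 31.9196
β = Cov / Var(R_m) = 27.0029 / 31.9196 = 0.8460

0.846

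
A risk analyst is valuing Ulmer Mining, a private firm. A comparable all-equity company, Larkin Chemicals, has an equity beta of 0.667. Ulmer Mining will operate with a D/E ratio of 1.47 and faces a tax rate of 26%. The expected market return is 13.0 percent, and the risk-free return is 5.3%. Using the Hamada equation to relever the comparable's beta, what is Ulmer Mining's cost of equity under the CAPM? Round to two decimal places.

16.02%

β_L = β_U × [1 + (1 − t)(D/E)] = 0.667 × [1 + (1 − 0.26) × 1.47]
    = 0.667 × [1 + 0.74 × 1.47] = 0.667 × 2.0878 = 1.3926
MRP = 13.0% − 5.3% = 7.70%
E(R) = R_f + β_L × MRP = 5.3% + 1.3926 × 7.7% = 16.02%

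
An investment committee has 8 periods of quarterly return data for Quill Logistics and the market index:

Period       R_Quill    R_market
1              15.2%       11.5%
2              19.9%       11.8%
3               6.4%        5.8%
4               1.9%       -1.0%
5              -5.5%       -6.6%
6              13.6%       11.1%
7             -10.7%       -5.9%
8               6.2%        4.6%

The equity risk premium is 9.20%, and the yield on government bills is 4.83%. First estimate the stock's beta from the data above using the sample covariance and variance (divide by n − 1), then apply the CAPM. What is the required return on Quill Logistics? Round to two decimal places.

Mean R_i = (15.2 + 19.9 + 6.4 + 1.9 − 5.5 + 13.6 − 10.7 + 6.2) / 8 = 5.8750%
Mean R_m = (11.5 + 11.8 + 5.8 − 1.0 − 6.6 + 11.1 − 5.9 + 4.6) / 8 = 3.9125%
Σ(R_i − R̄_i)(R_m − R̄_m) = 539.8625  ⇒  Cov = 539.8625 / 7 = 77.1232
Σ(R_m − R̄_m)² = 406.4088  ⇒  Var(R_m) = 406.4088 / 7 = 58.0584
β = Cov / Var(R_m) = 77.1232 / 58.0584 = 1.3284
E(R) = R_f + β × MRP = 4.83% + 1.3284 × 9.20% = 17.05%

17.05%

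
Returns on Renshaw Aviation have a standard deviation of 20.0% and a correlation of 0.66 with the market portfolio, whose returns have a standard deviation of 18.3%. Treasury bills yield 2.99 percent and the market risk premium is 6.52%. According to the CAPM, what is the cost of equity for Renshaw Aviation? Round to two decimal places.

7.69%

β = ρ × σ_i / σ_m = 0.66 × 20.0% / 18.3% = 0.7213
E(R) = 2.99% + 0.7213 × 6.52% = 7.69%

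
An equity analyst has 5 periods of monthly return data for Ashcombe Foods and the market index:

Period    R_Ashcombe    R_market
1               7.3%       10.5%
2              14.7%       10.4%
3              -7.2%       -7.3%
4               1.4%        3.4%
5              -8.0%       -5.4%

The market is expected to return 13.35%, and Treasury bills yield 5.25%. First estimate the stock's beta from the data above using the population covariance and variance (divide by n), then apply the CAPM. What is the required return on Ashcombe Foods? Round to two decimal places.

14.07%

Mean R_i = (7.3 + 14.7 − 7.2 + 1.4 − 8.0) / 5 = 1.6400%
Mean R_m = (10.5 + 10.4 − 7.3 + 3.4 − 5.4) / 5 = 2.3200%
Σ(R_i − R̄_i)(R_m − R̄_m) = 311.0260  ⇒  Cov = 311.0260 / 5 = 62.2052
Σ(R_m − R̄_m)² = 285.5080  ⇒  Var(R_m) = 285.5080 / 5 = 57.1016
β = Cov / Var(R_m) = 62.2052 / 57.1016 = 1.0894
MRP = 13.35% − 5.25% = 8.10%
E(R) = R_f + β × MRP = 5.25% + 1.0894 × 8.10% = 14.07%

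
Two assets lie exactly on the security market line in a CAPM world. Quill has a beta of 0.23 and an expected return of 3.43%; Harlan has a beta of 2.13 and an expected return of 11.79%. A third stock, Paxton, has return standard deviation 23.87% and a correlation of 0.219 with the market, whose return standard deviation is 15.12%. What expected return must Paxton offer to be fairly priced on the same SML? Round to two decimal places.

3.94%

MRP = (11.79% − 3.43%) / (2.13 − 0.23) = 4.4000%
R_f = 3.43% − 0.23 × 4.4000% = 2.4180%
β_Paxton = ρ·σ_i/σ_m = 0.219 × 23.87 / 15.12 = 0.3457
E(R_Paxton) = R_f + β × MRP = 2.4180% + 0.3457 × 4.4000% = 3.94%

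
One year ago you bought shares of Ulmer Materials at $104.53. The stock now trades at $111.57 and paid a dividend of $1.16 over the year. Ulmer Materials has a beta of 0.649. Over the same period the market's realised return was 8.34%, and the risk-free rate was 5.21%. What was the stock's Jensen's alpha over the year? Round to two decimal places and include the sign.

Realised HPR = (P1 + D1 − P0) / P0 = (111.57 + 1.16 − 104.53) / 104.53 = 8.20 / 104.53 = 7.8446%
MRP = 8.34% − 5.21% = 3.13%
CAPM required = R_f + β·MRP = 5.21% + 0.649 × 3.13% = 7.24137%
α = realised − required = 7.8446% − 7.24137% = +0.60%

+0.60%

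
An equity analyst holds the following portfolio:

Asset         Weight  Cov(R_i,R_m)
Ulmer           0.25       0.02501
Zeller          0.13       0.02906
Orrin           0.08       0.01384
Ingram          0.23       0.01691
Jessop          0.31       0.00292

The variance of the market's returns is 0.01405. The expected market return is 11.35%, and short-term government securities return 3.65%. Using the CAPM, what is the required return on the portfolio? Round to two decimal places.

12.38%

β_Ulmer = 0.02501 / 0.01405 = 1.7801
β_Zeller = 0.02906 / 0.01405 = 2.0683
β_Orrin = 0.01384 / 0.01405 = 0.9851
β_Ingram = 0.01691 / 0.01405 = 1.2036
β_Jessop = 0.00292 / 0.01405 = 0.2078
β_P = Σ w_i β_i = 0.25×1.7801 + 0.13×2.0683 + 0.08×0.9851 + 0.23×1.2036 + 0.31×0.2078 = 1.1340
MRP = 11.35% − 3.65% = 7.70%
E(R_P) = R_f + β_P × MRP = 3.65% + 1.1340 × 7.70% = 12.38%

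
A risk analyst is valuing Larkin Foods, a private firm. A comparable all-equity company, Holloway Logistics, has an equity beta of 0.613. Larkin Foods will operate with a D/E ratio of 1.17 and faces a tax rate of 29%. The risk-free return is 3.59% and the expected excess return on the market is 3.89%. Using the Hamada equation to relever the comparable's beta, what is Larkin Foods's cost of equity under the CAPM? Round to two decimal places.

7.96%

β_L = β_U × [1 + (1 − t)(D/E)] = 0.613 × [1 + (1 − 0.29) × 1.17]
    = 0.613 × [1 + 0.71 × 1.17] = 0.613 × 1.8307 = 1.1222
E(R) = R_f + β_L × MRP = 3.59% + 1.1222 × 3.89% = 7.96%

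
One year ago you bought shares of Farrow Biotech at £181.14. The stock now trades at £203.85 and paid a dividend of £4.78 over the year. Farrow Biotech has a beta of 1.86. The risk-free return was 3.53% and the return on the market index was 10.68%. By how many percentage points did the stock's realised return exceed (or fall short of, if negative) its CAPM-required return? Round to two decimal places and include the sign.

-1.65%

Realised HPR = (P1 + D1 − P0) / P0 = (203.85 + 4.78 − 181.14) / 181.14 = 27.49 / 181.14 = 15.1761%
MRP = 10.68% − 3.53% = 7.15%
CAPM required = R_f + β·MRP = 3.53% + 1.86 × 7.15% = 16.8290%
α = realised − required = 15.1761% − 16.8290% = -1.65%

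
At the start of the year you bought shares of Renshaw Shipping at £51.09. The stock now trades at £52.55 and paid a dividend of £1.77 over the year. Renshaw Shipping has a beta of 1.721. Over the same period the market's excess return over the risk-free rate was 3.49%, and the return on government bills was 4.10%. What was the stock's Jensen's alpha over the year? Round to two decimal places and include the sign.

-3.78%

Realised HPR = (P1 + D1 − P0) / P0 = (52.55 + 1.77 − 51.09) / 51.09 = 3.23 / 51.09 = 6.3222%
CAPM required = R_f + β·MRP = 4.10% + 1.721 × 3.49% = 10.10629%
α = realised − required = 6.3222% − 10.10629% = -3.78%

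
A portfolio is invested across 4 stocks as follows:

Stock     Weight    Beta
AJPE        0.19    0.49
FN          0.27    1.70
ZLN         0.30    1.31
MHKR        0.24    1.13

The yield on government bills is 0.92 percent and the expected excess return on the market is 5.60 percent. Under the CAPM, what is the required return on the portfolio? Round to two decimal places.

7.73%

β_P = Σ w_i β_i = 0.19×0.49 + 0.27×1.70 + 0.30×1.31 + 0.24×1.13 = 1.2163
E(R_P) = R_f + β_P × MRP = 0.92% + 1.2163 × 5.60% = 7.73%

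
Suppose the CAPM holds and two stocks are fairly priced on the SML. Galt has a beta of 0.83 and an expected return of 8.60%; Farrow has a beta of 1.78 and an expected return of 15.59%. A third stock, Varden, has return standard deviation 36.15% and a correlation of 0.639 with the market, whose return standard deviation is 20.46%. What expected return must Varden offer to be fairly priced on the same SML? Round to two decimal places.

10.80%

MRP = (15.59% − 8.60%) / (1.78 − 0.83) = 7.3579%
R_f = 8.60% − 0.83 × 7.3579% = 2.4929%
β_Varden = ρ·σ_i/σ_m = 0.639 × 36.15 / 20.46 = 1.1290
E(R_Varden) = R_f + β × MRP = 2.4929% + 1.1290 × 7.3579% = 10.80%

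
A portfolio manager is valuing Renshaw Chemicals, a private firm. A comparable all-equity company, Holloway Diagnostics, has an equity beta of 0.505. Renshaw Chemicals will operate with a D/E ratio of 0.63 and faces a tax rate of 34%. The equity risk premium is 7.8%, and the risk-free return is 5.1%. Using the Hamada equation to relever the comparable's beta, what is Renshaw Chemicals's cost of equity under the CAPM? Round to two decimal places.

10.68%

β_L = β_U × [1 + (1 − t)(D/E)] = 0.505 × [1 + (1 − 0.34) × 0.63]
    = 0.505 × [1 + 0.66 × 0.63] = 0.505 × 1.4158 = 0.7150
E(R) = R_f + β_L × MRP = 5.1% + 0.7150 × 7.8% = 10.68%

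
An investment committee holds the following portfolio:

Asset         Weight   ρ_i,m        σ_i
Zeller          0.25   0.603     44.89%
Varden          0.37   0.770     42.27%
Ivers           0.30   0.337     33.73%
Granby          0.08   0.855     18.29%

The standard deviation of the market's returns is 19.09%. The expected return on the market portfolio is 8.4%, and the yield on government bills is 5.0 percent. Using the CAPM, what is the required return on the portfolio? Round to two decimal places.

β_Zeller = 0.603 × 44.89% / 19.09% = 1.4180
β_Varden = 0.770 × 42.27% / 19.09% = 1.7050
β_Ivers = 0.337 × 33.73% / 19.09% = 0.5954
β_Granby = 0.855 × 18.29% / 19.09% = 0.8192
β_P = Σ w_i β_i = 0.25×1.4180 + 0.37×1.7050 + 0.30×0.5954 + 0.08×0.8192 = 1.2295
MRP = 8.4% − 5.0% = 3.40%
E(R_P) = R_f + β_P × MRP = 5.0% + 1.2295 × 3.4% = 9.18%

9.18%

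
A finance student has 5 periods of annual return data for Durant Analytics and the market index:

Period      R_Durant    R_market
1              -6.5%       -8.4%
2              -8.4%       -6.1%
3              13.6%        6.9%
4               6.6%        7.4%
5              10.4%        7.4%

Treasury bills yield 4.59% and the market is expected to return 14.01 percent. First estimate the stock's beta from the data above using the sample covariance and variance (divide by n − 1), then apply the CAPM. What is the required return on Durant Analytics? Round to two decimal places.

Mean R_i = (-6.5 − 8.4 + 13.6 + 6.6 + 10.4) / 5 = 3.1400%
Mean R_m = (-8.4 − 6.1 + 6.9 + 7.4 + 7.4) / 5 = 1.4400%
Σ(R_i − R̄_i)(R_m − R̄_m) = 302.8720  ⇒  Cov = 302.8720 / 4 = 75.7180
Σ(R_m − R̄_m)² = 254.5320  ⇒  Var(R_m) = 254.5320 / 4 = 63.6330
β = Cov / Var(R_m) = 75.7180 / 63.6330 = 1.1899
MRP = 14.01% − 4.59% = 9.42%
E(R) = R_f + β × MRP = 4.59% + 1.1899 × 9.42% = 15.80%

15.80%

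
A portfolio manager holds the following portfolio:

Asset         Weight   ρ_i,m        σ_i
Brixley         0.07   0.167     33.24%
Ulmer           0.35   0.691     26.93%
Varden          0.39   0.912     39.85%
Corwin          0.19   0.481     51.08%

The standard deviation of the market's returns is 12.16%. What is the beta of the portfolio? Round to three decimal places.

β_Brixley = 0.167 × 33.24% / 12.16% = 0.4565
β_Ulmer = 0.691 × 26.93% / 12.16% = 1.5303
β_Varden = 0.912 × 39.85% / 12.16% = 2.9888
β_Corwin = 0.481 × 51.08% / 12.16% = 2.0205
β_P = Σ w_i β_i = 0.07×0.4565 + 0.35×1.5303 + 0.39×2.9888 + 0.19×2.0205 = 2.1171

2.117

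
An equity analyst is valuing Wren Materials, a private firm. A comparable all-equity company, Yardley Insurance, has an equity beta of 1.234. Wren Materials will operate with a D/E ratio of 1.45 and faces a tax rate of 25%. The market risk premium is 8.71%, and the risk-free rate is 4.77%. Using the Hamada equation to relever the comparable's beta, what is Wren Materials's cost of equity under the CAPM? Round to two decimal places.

β_L = β_U × [1 + (1 − t)(D/E)] = 1.234 × [1 + (1 − 0.25) × 1.45]
    = 1.234 × [1 + 0.75 × 1.45] = 1.234 × 2.0875 = 2.5760
E(R) = R_f + β_L × MRP = 4.77% + 2.5760 × 8.71% = 27.21%

27.21%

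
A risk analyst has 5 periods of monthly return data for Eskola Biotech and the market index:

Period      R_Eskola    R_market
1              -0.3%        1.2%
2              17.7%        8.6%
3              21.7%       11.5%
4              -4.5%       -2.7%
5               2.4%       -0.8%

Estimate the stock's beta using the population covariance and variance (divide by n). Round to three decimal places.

Mean R_i = (-0.3 + 17.7 + 21.7 − 4.5 + 2.4) / 5 = 7.4000%
Mean R_m = (1.2 + 8.6 + 11.5 − 2.7 − 0.8) / 5 = 3.5600%
Σ(R_i − R̄_i)(R_m − R̄_m) = 279.9200  ⇒  Cov = 279.9200 / 5 = 55.9840
Σ(R_m − R̄_m)² = 152.2120  ⇒  Var(R_m) = 152.2120 / 5 = 30.4424
β = Cov / Var(R_m) = 55.9840 / 30.4424 = 1.8390

1.839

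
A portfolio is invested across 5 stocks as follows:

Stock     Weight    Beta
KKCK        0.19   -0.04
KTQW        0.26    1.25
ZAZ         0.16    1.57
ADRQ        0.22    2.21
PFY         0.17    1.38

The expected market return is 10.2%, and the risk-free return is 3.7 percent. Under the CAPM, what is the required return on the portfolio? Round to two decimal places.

β_P = Σ w_i β_i = 0.19×-0.04 + 0.26×1.25 + 0.16×1.57 + 0.22×2.21 + 0.17×1.38 = 1.2894
MRP = 10.2% − 3.7% = 6.50%
E(R_P) = R_f + β_P × MRP = 3.7% + 1.2894 × 6.5% = 12.08%

12.08%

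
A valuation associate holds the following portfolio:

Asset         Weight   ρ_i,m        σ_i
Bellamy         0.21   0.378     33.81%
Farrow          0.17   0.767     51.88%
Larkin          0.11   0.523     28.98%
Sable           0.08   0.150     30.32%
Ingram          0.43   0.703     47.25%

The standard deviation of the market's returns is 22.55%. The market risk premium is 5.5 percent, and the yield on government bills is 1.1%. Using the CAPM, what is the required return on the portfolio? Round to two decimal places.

7.38%

β_Bellamy = 0.378 × 33.81% / 22.55% = 0.5667
β_Farrow = 0.767 × 51.88% / 22.55% = 1.7646
β_Larkin = 0.523 × 28.98% / 22.55% = 0.6721
β_Sable = 0.150 × 30.32% / 22.55% = 0.2017
β_Ingram = 0.703 × 47.25% / 22.55% = 1.4730
β_P = Σ w_i β_i = 0.21×0.5667 + 0.17×1.7646 + 0.11×0.6721 + 0.08×0.2017 + 0.43×1.4730 = 1.1424
E(R_P) = R_f + β_P × MRP = 1.1% + 1.1424 × 5.5% = 7.38%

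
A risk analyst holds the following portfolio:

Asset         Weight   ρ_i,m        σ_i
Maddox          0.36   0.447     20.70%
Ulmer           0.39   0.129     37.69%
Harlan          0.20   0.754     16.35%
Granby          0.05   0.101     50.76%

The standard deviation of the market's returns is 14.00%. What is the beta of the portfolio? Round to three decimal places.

0.568

β_Maddox = 0.447 × 20.70% / 14.00% = 0.6609
β_Ulmer = 0.129 × 37.69% / 14.00% = 0.3473
β_Harlan = 0.754 × 16.35% / 14.00% = 0.8806
β_Granby = 0.101 × 50.76% / 14.00% = 0.3662
β_P = Σ w_i β_i = 0.36×0.6609 + 0.39×0.3473 + 0.20×0.8806 + 0.05×0.3662 = 0.5678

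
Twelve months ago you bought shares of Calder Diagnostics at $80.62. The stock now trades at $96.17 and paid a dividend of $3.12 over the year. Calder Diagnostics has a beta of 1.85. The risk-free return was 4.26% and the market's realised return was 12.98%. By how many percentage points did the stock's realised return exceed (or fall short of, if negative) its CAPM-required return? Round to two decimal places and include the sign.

Realised HPR = (P1 + D1 − P0) / P0 = (96.17 + 3.12 − 80.62) / 80.62 = 18.67 / 80.62 = 23.1580%
MRP = 12.98% − 4.26% = 8.72%
CAPM required = R_f + β·MRP = 4.26% + 1.85 × 8.72% = 20.3920%
α = realised − required = 23.1580% − 20.3920% = +2.77%

+2.77%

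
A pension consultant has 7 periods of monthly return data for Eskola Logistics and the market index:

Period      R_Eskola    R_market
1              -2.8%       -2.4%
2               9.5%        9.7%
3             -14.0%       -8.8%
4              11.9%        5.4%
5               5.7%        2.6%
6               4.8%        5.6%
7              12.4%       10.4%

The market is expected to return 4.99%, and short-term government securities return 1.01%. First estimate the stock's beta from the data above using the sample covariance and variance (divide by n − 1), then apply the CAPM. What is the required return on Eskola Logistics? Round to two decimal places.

6.24%

Mean R_i = (-2.8 + 9.5 − 14.0 + 11.9 + 5.7 + 4.8 + 12.4) / 7 = 3.9286%
Mean R_m = (-2.4 + 9.7 − 8.8 + 5.4 + 2.6 + 5.6 + 10.4) / 7 = 3.2143%
Σ(R_i − R̄_i)(R_m − R̄_m) = 368.5971  ⇒  Cov = 368.5971 / 6 = 61.4329
Σ(R_m − R̄_m)² = 280.4086  ⇒  Var(R_m) = 280.4086 / 6 = 46.7348
β = Cov / Var(R_m) = 61.4329 / 46.7348 = 1.3145
MRP = 4.99% − 1.01% = 3.98%
E(R) = R_f + β × MRP = 1.01% + 1.3145 × 3.98% = 6.24%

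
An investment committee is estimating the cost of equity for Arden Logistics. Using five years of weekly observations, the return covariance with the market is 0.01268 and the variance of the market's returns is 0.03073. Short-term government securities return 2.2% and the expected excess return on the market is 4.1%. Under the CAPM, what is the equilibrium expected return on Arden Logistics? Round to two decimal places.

β = Cov(R_i, R_m) / Var(R_m) = 0.01268 / 0.03073 = 0.4126
E(R) = R_f + β × MRP = 2.2% + 0.4126 × 4.1% = 3.89%

3.89%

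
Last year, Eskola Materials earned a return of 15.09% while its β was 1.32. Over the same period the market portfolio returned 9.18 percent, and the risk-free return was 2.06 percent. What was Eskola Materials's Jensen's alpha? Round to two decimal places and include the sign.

+3.63%

Market excess return = 9.18% − 2.06% = 7.12%
CAPM benchmark = R_f + β(R_m − R_f) = 2.06% + 1.32 × 7.12% = 11.4584%
α = actual − benchmark = 15.09% − 11.4584% = +3.63%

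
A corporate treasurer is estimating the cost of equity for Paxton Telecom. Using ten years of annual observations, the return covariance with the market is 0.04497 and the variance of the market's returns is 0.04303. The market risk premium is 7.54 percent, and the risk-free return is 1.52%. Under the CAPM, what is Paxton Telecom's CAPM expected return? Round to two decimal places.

9.40%

β = Cov(R_i, R_m) / Var(R_m) = 0.04497 / 0.04303 = 1.0451
E(R) = R_f + β × MRP = 1.52% + 1.0451 × 7.54% = 9.40%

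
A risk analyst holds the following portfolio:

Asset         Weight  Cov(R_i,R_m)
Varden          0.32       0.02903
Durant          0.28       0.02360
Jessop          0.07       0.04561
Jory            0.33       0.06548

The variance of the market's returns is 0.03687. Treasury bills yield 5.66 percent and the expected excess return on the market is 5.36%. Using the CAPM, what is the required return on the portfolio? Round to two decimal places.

11.58%

β_Varden = 0.02903 / 0.03687 = 0.7874
β_Durant = 0.02360 / 0.03687 = 0.6401
β_Jessop = 0.04561 / 0.03687 = 1.2370
β_Jory = 0.06548 / 0.03687 = 1.7760
β_P = Σ w_i β_i = 0.32×0.7874 + 0.28×0.6401 + 0.07×1.2370 + 0.33×1.7760 = 1.1039
E(R_P) = R_f + β_P × MRP = 5.66% + 1.1039 × 5.36% = 11.58%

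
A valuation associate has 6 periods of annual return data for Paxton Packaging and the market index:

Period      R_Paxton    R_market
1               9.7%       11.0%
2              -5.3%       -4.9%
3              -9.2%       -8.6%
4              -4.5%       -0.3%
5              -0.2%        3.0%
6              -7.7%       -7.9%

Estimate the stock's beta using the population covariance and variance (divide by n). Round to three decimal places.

0.896

Mean R_i = (9.7 − 5.3 − 9.2 − 4.5 − 0.2 − 7.7) / 6 = -2.8667%
Mean R_m = (11.0 − 4.9 − 8.6 − 0.3 + 3.0 − 7.9) / 6 = -1.2833%
Σ(R_i − R̄_i)(R_m − R̄_m) = 251.2967  ⇒  Cov = 251.2967 / 6 = 41.8828
Σ(R_m − R̄_m)² = 280.5883  ⇒  Var(R_m) = 280.5883 / 6 = 46.7647
β = Cov / Var(R_m) = 41.8828 / 46.7647 = 0.8956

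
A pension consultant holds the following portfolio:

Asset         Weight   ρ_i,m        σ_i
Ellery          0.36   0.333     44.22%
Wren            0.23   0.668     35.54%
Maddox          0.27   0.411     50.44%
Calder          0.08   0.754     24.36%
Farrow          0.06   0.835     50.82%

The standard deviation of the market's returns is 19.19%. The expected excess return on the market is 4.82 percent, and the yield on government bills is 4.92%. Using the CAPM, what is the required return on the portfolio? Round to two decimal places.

10.04%

β_Ellery = 0.333 × 44.22% / 19.19% = 0.7673
β_Wren = 0.668 × 35.54% / 19.19% = 1.2371
β_Maddox = 0.411 × 50.44% / 19.19% = 1.0803
β_Calder = 0.754 × 24.36% / 19.19% = 0.9571
β_Farrow = 0.835 × 50.82% / 19.19% = 2.2113
β_P = Σ w_i β_i = 0.36×0.7673 + 0.23×1.2371 + 0.27×1.0803 + 0.08×0.9571 + 0.06×2.2113 = 1.0617
E(R_P) = R_f + β_P × MRP = 4.92% + 1.0617 × 4.82% = 10.04%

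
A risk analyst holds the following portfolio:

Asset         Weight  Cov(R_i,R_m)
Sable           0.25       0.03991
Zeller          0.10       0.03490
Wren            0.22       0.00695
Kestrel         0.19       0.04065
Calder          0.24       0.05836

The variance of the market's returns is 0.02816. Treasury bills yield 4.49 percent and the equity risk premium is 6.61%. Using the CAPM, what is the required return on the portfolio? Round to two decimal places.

13.11%

β_Sable = 0.03991 / 0.02816 = 1.4173
β_Zeller = 0.03490 / 0.02816 = 1.2393
β_Wren = 0.00695 / 0.02816 = 0.2468
β_Kestrel = 0.04065 / 0.02816 = 1.4435
β_Calder = 0.05836 / 0.02816 = 2.0724
β_P = Σ w_i β_i = 0.25×1.4173 + 0.10×1.2393 + 0.22×0.2468 + 0.19×1.4435 + 0.24×2.0724 = 1.3042
E(R_P) = R_f + β_P × MRP = 4.49% + 1.3042 × 6.61% = 13.11%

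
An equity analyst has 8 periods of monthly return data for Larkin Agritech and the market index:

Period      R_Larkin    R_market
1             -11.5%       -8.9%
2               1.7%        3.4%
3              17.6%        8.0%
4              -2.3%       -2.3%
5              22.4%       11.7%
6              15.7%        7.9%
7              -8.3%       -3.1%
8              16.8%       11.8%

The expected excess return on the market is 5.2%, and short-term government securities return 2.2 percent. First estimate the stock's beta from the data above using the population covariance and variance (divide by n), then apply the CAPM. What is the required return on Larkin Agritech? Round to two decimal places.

10.88%

Mean R_i = (-11.5 + 1.7 + 17.6 − 2.3 + 22.4 + 15.7 − 8.3 + 16.8) / 8 = 6.5125%
Mean R_m = (-8.9 + 3.4 + 8.0 − 2.3 + 11.7 + 7.9 − 3.1 + 11.8) / 8 = 3.5625%
Σ(R_i − R̄_i)(R_m − R̄_m) = 678.6938  ⇒  Cov = 678.6938 / 8 = 84.8367
Σ(R_m − R̄_m)² = 406.6788  ⇒  Var(R_m) = 406.6788 / 8 = 50.8349
β = Cov / Var(R_m) = 84.8367 / 50.8349 = 1.6689
E(R) = R_f + β × MRP = 2.2% + 1.6689 × 5.2% = 10.88%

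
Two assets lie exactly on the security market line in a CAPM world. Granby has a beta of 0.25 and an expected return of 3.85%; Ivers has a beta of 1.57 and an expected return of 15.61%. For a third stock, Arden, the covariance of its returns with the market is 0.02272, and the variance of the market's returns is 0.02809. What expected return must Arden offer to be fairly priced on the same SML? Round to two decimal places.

8.83%

MRP = (15.61% − 3.85%) / (1.57 − 0.25) = 8.9091%
R_f = 3.85% − 0.25 × 8.9091% = 1.6227%
β_Arden = Cov / Var(R_m) = 0.02272 / 0.02809 = 0.8088
E(R_Arden) = R_f + β × MRP = 1.6227% + 0.8088 × 8.9091% = 8.83%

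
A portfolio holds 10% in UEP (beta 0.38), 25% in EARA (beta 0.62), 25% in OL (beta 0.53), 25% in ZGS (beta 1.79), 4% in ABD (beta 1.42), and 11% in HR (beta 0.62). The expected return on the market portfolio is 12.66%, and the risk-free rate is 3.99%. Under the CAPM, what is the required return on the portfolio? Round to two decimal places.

β_P = Σ w_i β_i = 0.10×0.38 + 0.25×0.62 + 0.25×0.53 + 0.25×1.79 + 0.04×1.42 + 0.11×0.62 = 0.8980
MRP = 12.66% − 3.99% = 8.67%
E(R_P) = R_f + β_P × MRP = 3.99% + 0.8980 × 8.67% = 11.78%

11.78%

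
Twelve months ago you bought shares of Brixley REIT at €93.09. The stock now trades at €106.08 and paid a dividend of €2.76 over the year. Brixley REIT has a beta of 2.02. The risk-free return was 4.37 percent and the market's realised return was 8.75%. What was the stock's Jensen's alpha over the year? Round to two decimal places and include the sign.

Realised HPR = (P1 + D1 − P0) / P0 = (106.08 + 2.76 − 93.09) / 93.09 = 15.75 / 93.09 = 16.9191%
MRP = 8.75% − 4.37% = 4.38%
CAPM required = R_f + β·MRP = 4.37% + 2.02 × 4.38% = 13.2176%
α = realised − required = 16.9191% − 13.2176% = +3.70%

+3.70%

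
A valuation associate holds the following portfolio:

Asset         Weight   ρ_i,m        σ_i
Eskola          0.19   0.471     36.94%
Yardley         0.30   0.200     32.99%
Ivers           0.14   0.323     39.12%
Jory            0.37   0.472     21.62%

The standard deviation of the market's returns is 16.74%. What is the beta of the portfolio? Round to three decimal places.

β_Eskola = 0.471 × 36.94% / 16.74% = 1.0394
β_Yardley = 0.200 × 32.99% / 16.74% = 0.3941
β_Ivers = 0.323 × 39.12% / 16.74% = 0.7548
β_Jory = 0.472 × 21.62% / 16.74% = 0.6096
β_P = Σ w_i β_i = 0.19×1.0394 + 0.30×0.3941 + 0.14×0.7548 + 0.37×0.6096 = 0.6469

0.647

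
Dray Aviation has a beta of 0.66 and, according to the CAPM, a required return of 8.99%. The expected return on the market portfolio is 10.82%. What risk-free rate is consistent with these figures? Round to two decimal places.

E(R) = R_f + β(E(R_m) − R_f) = R_f(1 − β) + β·E(R_m)
8.99% = R_f × (1 − 0.66) + 0.66 × 10.82%
8.99% = R_f × 0.34 + 7.1412%
R_f = (8.99% − 7.1412%) / 0.34 = 5.44%

5.44%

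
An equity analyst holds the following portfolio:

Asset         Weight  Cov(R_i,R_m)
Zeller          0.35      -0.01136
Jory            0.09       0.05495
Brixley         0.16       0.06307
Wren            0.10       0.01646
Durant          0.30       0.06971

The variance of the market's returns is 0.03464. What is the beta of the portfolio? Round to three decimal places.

0.971

β_Zeller = -0.01136 / 0.03464 = -0.3279
β_Jory = 0.05495 / 0.03464 = 1.5863
β_Brixley = 0.06307 / 0.03464 = 1.8207
β_Wren = 0.01646 / 0.03464 = 0.4752
β_Durant = 0.06971 / 0.03464 = 2.0124
β_P = Σ w_i β_i = 0.35×-0.3279 + 0.09×1.5863 + 0.16×1.8207 + 0.10×0.4752 + 0.30×2.0124 = 0.9706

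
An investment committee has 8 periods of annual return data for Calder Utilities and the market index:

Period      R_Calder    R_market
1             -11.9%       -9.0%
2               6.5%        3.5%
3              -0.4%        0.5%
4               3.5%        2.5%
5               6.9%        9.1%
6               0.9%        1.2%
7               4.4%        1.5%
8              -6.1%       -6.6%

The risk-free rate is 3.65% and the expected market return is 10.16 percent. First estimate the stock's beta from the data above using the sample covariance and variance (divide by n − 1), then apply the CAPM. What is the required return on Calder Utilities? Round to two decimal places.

10.70%

Mean R_i = (-11.9 + 6.5 − 0.4 + 3.5 + 6.9 + 0.9 + 4.4 − 6.1) / 8 = 0.4750%
Mean R_m = (-9.0 + 3.5 + 0.5 + 2.5 + 9.1 + 1.2 + 1.5 − 6.6) / 8 = 0.3375%
Σ(R_i − R̄_i)(R_m − R̄_m) = 247.8475  ⇒  Cov = 247.8475 / 7 = 35.4068
Σ(R_m − R̄_m)² = 228.8988  ⇒  Var(R_m) = 228.8988 / 7 = 32.6998
β = Cov / Var(R_m) = 35.4068 / 32.6998 = 1.0828
MRP = 10.16% − 3.65% = 6.51%
E(R) = R_f + β × MRP = 3.65% + 1.0828 × 6.51% = 10.70%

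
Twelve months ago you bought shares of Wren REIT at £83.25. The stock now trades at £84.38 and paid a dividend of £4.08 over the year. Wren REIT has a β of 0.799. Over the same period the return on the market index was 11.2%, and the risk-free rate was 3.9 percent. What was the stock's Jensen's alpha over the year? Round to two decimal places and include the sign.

Realised HPR = (P1 + D1 − P0) / P0 = (84.38 + 4.08 − 83.25) / 83.25 = 5.21 / 83.25 = 6.2583%
MRP = 11.2% − 3.9% = 7.30%
CAPM required = R_f + β·MRP = 3.9% + 0.799 × 7.3% = 9.7327%
α = realised − required = 6.2583% − 9.7327% = -3.47%

-3.47%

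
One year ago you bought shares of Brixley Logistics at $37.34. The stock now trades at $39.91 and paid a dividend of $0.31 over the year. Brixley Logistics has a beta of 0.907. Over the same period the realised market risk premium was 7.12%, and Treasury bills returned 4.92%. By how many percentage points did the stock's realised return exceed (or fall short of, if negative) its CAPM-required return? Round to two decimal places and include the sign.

-3.66%

Realised HPR = (P1 + D1 − P0) / P0 = (39.91 + 0.31 − 37.34) / 37.34 = 2.88 / 37.34 = 7.7129%
CAPM required = R_f + β·MRP = 4.92% + 0.907 × 7.12% = 11.37784%
α = realised − required = 7.7129% − 11.37784% = -3.66%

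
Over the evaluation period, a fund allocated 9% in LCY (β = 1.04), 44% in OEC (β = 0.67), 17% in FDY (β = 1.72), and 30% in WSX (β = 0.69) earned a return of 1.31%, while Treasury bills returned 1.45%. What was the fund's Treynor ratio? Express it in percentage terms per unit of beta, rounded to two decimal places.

-0.16%

β_P = 0.09×1.04 + 0.44×0.67 + 0.17×1.72 + 0.30×0.69 = 0.8878
Treynor = (R_P − R_f) / β_P = (1.31% − 1.45%) / 0.8878 = -0.14% / 0.8878 = -0.16%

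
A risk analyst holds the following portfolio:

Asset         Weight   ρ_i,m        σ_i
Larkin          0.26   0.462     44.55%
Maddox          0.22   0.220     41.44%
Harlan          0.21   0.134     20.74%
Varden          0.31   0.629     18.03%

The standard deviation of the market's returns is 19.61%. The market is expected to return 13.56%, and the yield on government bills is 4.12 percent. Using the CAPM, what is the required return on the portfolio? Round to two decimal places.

9.63%

β_Larkin = 0.462 × 44.55% / 19.61% = 1.0496
β_Maddox = 0.220 × 41.44% / 19.61% = 0.4649
β_Harlan = 0.134 × 20.74% / 19.61% = 0.1417
β_Varden = 0.629 × 18.03% / 19.61% = 0.5783
β_P = Σ w_i β_i = 0.26×1.0496 + 0.22×0.4649 + 0.21×0.1417 + 0.31×0.5783 = 0.5842
MRP = 13.56% − 4.12% = 9.44%
E(R_P) = R_f + β_P × MRP = 4.12% + 0.5842 × 9.44% = 9.63%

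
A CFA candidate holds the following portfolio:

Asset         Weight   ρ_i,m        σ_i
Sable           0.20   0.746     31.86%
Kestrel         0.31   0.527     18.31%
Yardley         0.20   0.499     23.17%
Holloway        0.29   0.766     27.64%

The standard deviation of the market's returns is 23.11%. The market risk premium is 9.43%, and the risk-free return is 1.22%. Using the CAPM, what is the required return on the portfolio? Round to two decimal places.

β_Sable = 0.746 × 31.86% / 23.11% = 1.0285
β_Kestrel = 0.527 × 18.31% / 23.11% = 0.4175
β_Yardley = 0.499 × 23.17% / 23.11% = 0.5003
β_Holloway = 0.766 × 27.64% / 23.11% = 0.9162
β_P = Σ w_i β_i = 0.20×1.0285 + 0.31×0.4175 + 0.20×0.5003 + 0.29×0.9162 = 0.7009
E(R_P) = R_f + β_P × MRP = 1.22% + 0.7009 × 9.43% = 7.83%

7.83%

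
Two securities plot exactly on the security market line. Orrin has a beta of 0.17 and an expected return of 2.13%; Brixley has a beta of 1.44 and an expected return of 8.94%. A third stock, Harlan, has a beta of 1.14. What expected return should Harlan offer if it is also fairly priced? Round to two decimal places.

7.33%

MRP (SML slope) = (8.94% − 2.13%) / (1.44 − 0.17) = 6.81% / 1.27 = 5.3622%
R_f (intercept) = 2.13% − 0.17 × 5.3622% = 1.2184%
E(R_Harlan) = R_f + β × MRP = 1.2184% + 1.14 × 5.3622% = 7.33%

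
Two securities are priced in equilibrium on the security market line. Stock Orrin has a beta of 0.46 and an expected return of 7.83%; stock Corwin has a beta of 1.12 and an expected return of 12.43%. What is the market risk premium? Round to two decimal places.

Both satisfy E(R) = R_f + β·MRP, so the slope of the SML is
MRP = (12.43% − 7.83%) / (1.12 − 0.46) = 4.60% / 0.66 = 6.9697%

6.97%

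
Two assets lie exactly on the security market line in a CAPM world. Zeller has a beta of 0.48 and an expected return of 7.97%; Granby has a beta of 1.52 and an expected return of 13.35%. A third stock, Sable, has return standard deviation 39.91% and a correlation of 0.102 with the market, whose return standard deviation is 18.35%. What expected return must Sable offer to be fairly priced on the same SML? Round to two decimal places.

MRP = (13.35% − 7.97%) / (1.52 − 0.48) = 5.1731%
R_f = 7.97% − 0.48 × 5.1731% = 5.4869%
β_Sable = ρ·σ_i/σ_m = 0.102 × 39.91 / 18.35 = 0.2218
E(R_Sable) = R_f + β × MRP = 5.4869% + 0.2218 × 5.1731% = 6.63%

6.63%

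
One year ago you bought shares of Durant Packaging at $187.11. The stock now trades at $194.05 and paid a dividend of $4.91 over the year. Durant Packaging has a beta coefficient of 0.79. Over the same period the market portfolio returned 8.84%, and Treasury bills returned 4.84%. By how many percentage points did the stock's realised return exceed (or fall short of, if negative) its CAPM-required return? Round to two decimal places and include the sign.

Realised HPR = (P1 + D1 − P0) / P0 = (194.05 + 4.91 − 187.11) / 187.11 = 11.85 / 187.11 = 6.3332%
MRP = 8.84% − 4.84% = 4.00%
CAPM required = R_f + β·MRP = 4.84% + 0.79 × 4.00% = 8.0000%
α = realised − required = 6.3332% − 8.0000% = -1.67%

-1.67%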